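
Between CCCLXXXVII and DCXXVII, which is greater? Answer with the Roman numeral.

CCCLXXXVII = 387
DCXXVII = 627
627 is larger

DCXXVII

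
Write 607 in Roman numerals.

Convert 607 to Roman numerals:
  607 contains 1×500 (D)
  107 contains 1×100 (C)
  7 contains 1×5 (V)
  2 contains 2×1 (II)

DCVII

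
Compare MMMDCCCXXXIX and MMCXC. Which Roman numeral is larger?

MMMDCCCXXXIX = 3839
MMCXC = 2190
3839 is larger

MMMDCCCXXXIX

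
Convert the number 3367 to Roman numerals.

Convert 3367 to Roman numerals:
  3367 contains 3×1000 (MMM)
  367 contains 3×100 (CCC)
  67 contains 1×50 (L)
  17 contains 1×10 (X)
  7 contains 1×5 (V)
  2 contains 2×1 (II)

MMMCCCLXVII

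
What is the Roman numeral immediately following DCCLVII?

DCCLVII = 757; next is 758

DCCLVIII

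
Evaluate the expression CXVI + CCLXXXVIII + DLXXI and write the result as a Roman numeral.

CXVI = 116, CCLXXXVIII = 288, DLXXI = 571
116 + 288 = 404
404 + 571 = 975

CMLXXV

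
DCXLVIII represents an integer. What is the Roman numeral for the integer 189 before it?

DCXLVIII = 648
648 - 189 = 459

CDLIX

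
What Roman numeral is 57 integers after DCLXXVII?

DCLXXVII = 677
677 + 57 = 734

DCCXXXIV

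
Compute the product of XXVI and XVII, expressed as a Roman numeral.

XXVI = 26
XVII = 17
26 × 17 = 442

CDXLII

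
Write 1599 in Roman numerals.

Convert 1599 to Roman numerals:
  1599 contains 1×1000 (M)
  599 contains 1×500 (D)
  99 contains 1×90 (XC)
  9 contains 1×9 (IX)

MDXCIX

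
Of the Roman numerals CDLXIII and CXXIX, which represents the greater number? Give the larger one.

CDLXIII = 463
CXXIX = 129
463 is larger

CDLXIII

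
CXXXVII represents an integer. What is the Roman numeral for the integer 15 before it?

CXXXVII = 137
137 - 15 = 122

CXXII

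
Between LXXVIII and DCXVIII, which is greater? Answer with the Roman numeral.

LXXVIII = 78
DCXVIII = 618
618 is larger

DCXVIII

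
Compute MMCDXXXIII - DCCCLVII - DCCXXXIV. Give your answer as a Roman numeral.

MMCDXXXIII = 2433, DCCCLVII = 857, DCCXXXIV = 734
2433 - 857 = 1576
1576 - 734 = 842

DCCCXLII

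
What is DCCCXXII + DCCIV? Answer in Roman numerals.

DCCCXXII = 822
DCCIV = 704
822 + 704 = 1526

MDXXVI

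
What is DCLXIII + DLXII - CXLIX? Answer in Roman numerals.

DCLXIII = 663, DLXII = 562, CXLIX = 149
663 + 562 = 1225
1225 - 149 = 1076

MLXXVI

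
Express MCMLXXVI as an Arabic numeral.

MCMLXXVI: M=1000, CM=900, L=50, X=10, X=10, V=5, I=1
1000 + 900 + 50 + 10 + 10 + 5 + 1 = 1976

1976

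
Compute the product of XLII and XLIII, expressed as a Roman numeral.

XLII = 42
XLIII = 43
42 × 43 = 1806

MDCCCVI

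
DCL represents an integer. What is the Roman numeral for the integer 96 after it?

DCL = 650
650 + 96 = 746

DCCXLVI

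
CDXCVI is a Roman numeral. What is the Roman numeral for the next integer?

CDXCVI = 496, so the next integer is 496 + 1 = 497

CDXCVII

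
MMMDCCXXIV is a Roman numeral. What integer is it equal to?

MMMDCCXXIV: M=1000, M=1000, M=1000, D=500, C=100, C=100, X=10, X=10, IV=4
1000 + 1000 + 1000 + 500 + 100 + 100 + 10 + 10 + 4 = 3724

3724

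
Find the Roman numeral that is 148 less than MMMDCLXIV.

MMMDCLXIV = 3664
3664 - 148 = 3516

MMMDXVI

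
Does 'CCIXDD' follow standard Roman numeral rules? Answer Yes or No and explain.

'CCIXDD': D should not appear more than once

No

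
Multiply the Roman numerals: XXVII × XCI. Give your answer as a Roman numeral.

XXVII = 27
XCI = 91
27 × 91 = 2457

MMCDLVII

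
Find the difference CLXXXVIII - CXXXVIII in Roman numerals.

CLXXXVIII = 188
CXXXVIII = 138
188 - 138 = 50

L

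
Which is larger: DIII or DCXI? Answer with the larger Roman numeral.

DIII = 503
DCXI = 611
611 is larger

DCXI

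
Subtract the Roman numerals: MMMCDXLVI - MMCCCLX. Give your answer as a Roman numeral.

MMMCDXLVI = 3446
MMCCCLX = 2360
3446 - 2360 = 1086

MLXXXVI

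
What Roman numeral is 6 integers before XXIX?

XXIX = 29
29 - 6 = 23

XXIII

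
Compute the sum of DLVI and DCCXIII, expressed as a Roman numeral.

DLVI = 556
DCCXIII = 713
556 + 713 = 1269

MCCLXIX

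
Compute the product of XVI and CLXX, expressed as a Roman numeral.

XVI = 16
CLXX = 170
16 × 170 = 2720

MMDCCXX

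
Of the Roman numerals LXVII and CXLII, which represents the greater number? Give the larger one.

LXVII = 67
CXLII = 142
142 is larger

CXLII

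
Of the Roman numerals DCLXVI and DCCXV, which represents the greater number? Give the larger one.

DCLXVI = 666
DCCXV = 715
715 is larger

DCCXV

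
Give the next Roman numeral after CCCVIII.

CCCVIII = 308; next is 309

CCCIX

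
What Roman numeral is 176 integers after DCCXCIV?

DCCXCIV = 794
794 + 176 = 970

CMLXX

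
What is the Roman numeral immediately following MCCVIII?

MCCVIII = 1208, so the next integer is 1208 + 1 = 1209

MCCIX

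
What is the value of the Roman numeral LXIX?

LXIX: L=50, X=10, IX=9
50 + 10 + 9 = 69

69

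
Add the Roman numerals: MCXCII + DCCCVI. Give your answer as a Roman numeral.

MCXCII = 1192
DCCCVI = 806
1192 + 806 = 1998

MCMXCVIII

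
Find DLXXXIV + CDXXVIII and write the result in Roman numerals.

DLXXXIV = 584
CDXXVIII = 428
584 + 428 = 1012

MXII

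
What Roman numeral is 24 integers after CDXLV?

CDXLV = 445
445 + 24 = 469

CDLXIX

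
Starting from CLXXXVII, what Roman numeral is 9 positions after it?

CLXXXVII = 187
187 + 9 = 196

CXCVI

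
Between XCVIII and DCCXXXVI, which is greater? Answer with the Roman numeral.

XCVIII = 98
DCCXXXVI = 736
736 is larger

DCCXXXVI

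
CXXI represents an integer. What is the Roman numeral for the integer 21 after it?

CXXI = 121
121 + 21 = 142

CXLII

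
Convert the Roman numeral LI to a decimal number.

LI: L=50, I=1
50 + 1 = 51

51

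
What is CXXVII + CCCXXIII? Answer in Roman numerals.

CXXVII = 127
CCCXXIII = 323
127 + 323 = 450

CDL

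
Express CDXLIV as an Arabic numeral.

CDXLIV: CD=400, XL=40, IV=4
400 + 40 + 4 = 444

444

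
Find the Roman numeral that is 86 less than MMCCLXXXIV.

MMCCLXXXIV = 2284
2284 - 86 = 2198

MMCXCVIII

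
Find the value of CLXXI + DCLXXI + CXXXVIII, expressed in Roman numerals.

CLXXI = 171, DCLXXI = 671, CXXXVIII = 138
171 + 671 = 842
842 + 138 = 980

CMLXXX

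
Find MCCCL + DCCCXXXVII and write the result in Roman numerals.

MCCCL = 1350
DCCCXXXVII = 837
1350 + 837 = 2187

MMCLXXXVII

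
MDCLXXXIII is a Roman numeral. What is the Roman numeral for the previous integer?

MDCLXXXIII = 1683, so the previous integer is 1683 - 1 = 1682

MDCLXXXII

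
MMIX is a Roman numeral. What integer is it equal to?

MMIX: M=1000, M=1000, IX=9
1000 + 1000 + 9 = 2009

2009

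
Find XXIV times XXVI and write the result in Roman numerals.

XXIV = 24
XXVI = 26
24 × 26 = 624

DCXXIV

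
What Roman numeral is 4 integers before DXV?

DXV = 515
515 - 4 = 511

DXI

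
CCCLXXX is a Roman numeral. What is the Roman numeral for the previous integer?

CCCLXXX = 380, so the previous integer is 380 - 1 = 379

CCCLXXIX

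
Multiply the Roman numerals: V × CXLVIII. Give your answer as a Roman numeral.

V = 5
CXLVIII = 148
5 × 148 = 740

DCCXL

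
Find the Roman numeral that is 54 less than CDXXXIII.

CDXXXIII = 433
433 - 54 = 379

CCCLXXIX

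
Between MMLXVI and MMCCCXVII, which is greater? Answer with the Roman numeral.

MMLXVI = 2066
MMCCCXVII = 2317
2317 is larger

MMCCCXVII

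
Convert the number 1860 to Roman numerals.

Convert 1860 to Roman numerals:
  1860 contains 1×1000 (M)
  860 contains 1×500 (D)
  360 contains 3×100 (CCC)
  60 contains 1×50 (L)
  10 contains 1×10 (X)

MDCCCLX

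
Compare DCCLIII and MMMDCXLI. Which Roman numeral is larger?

DCCLIII = 753
MMMDCXLI = 3641
3641 is larger

MMMDCXLI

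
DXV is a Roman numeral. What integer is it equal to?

DXV: D=500, X=10, V=5
500 + 10 + 5 = 515

515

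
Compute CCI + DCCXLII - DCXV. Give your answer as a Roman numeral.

CCI = 201, DCCXLII = 742, DCXV = 615
201 + 742 = 943
943 - 615 = 328

CCCXXVIII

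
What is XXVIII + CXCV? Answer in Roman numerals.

XXVIII = 28
CXCV = 195
28 + 195 = 223

CCXXIII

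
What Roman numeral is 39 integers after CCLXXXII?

CCLXXXII = 282
282 + 39 = 321

CCCXXI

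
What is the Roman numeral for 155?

Convert 155 to Roman numerals:
  155 contains 1×100 (C)
  55 contains 1×50 (L)
  5 contains 1×5 (V)

CLV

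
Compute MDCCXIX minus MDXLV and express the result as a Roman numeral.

MDCCXIX = 1719
MDXLV = 1545
1719 - 1545 = 174

CLXXIV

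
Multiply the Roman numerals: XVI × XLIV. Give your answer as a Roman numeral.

XVI = 16
XLIV = 44
16 × 44 = 704

DCCIV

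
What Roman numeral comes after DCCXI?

DCCXI = 711; next is 712

DCCXII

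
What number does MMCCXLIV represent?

MMCCXLIV: M=1000, M=1000, C=100, C=100, XL=40, IV=4
1000 + 1000 + 100 + 100 + 40 + 4 = 2244

2244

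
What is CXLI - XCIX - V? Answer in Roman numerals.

CXLI = 141, XCIX = 99, V = 5
141 - 99 = 42
42 - 5 = 37

XXXVII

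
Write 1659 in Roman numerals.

Convert 1659 to Roman numerals:
  1659 contains 1×1000 (M)
  659 contains 1×500 (D)
  159 contains 1×100 (C)
  59 contains 1×50 (L)
  9 contains 1×9 (IX)

MDCLIX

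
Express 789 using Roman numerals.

Convert 789 to Roman numerals:
  789 contains 1×500 (D)
  289 contains 2×100 (CC)
  89 contains 1×50 (L)
  39 contains 3×10 (XXX)
  9 contains 1×9 (IX)

DCCLXXXIX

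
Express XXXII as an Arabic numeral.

XXXII: X=10, X=10, X=10, I=1, I=1
10 + 10 + 10 + 1 + 1 = 32

32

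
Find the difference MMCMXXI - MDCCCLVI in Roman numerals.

MMCMXXI = 2921
MDCCCLVI = 1856
2921 - 1856 = 1065

MLXV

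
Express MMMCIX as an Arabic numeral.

MMMCIX: M=1000, M=1000, M=1000, C=100, IX=9
1000 + 1000 + 1000 + 100 + 9 = 3109

3109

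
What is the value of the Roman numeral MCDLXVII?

MCDLXVII: M=1000, CD=400, L=50, X=10, V=5, I=1, I=1
1000 + 400 + 50 + 10 + 5 + 1 + 1 = 1467

1467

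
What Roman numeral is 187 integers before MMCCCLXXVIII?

MMCCCLXXVIII = 2378
2378 - 187 = 2191

MMCXCI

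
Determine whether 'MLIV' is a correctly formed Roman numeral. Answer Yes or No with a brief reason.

'MLIV': Check the rules: uses only the symbols I, V, X, L, C, D, M; no symbol is repeated more than three times in a row; V, L and D each appear at most once; the only place a smaller symbol precedes a larger one is the allowed subtractive pair IV, the symbol right after such a pair (if any) is smaller than the pair's first symbol, and otherwise the values never increase from left to right. Value: M (1000) + L (50) + IV (4) = 1054. So it is a valid standard Roman numeral.

Yes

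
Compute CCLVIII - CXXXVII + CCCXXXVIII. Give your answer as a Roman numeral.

CCLVIII = 258, CXXXVII = 137, CCCXXXVIII = 338
258 - 137 = 121
121 + 338 = 459

CDLIX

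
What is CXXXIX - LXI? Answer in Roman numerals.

CXXXIX = 139
LXI = 61
139 - 61 = 78

LXXVIII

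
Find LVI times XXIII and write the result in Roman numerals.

LVI = 56
XXIII = 23
56 × 23 = 1288

MCCLXXXVIII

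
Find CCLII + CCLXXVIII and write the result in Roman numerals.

CCLII = 252
CCLXXVIII = 278
252 + 278 = 530

DXXX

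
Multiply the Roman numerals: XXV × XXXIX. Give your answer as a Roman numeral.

XXV = 25
XXXIX = 39
25 × 39 = 975

CMLXXV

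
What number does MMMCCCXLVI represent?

MMMCCCXLVI: M=1000, M=1000, M=1000, C=100, C=100, C=100, XL=40, V=5, I=1
1000 + 1000 + 1000 + 100 + 100 + 100 + 40 + 5 + 1 = 3346

3346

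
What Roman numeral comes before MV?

MV = 1005, so the previous integer is 1005 - 1 = 1004

MIV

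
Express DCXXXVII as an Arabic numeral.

DCXXXVII: D=500, C=100, X=10, X=10, X=10, V=5, I=1, I=1
500 + 100 + 10 + 10 + 10 + 5 + 1 + 1 = 637

637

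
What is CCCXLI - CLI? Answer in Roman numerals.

CCCXLI = 341
CLI = 151
341 - 151 = 190

CXC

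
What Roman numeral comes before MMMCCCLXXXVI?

MMMCCCLXXXVI = 3386, so the previous integer is 3386 - 1 = 3385

MMMCCCLXXXV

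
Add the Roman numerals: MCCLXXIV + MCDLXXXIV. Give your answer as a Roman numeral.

MCCLXXIV = 1274
MCDLXXXIV = 1484
1274 + 1484 = 2758

MMDCCLVIII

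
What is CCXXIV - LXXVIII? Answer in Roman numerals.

CCXXIV = 224
LXXVIII = 78
224 - 78 = 146

CXLVI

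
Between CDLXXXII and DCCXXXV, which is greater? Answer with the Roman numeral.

CDLXXXII = 482
DCCXXXV = 735
735 is larger

DCCXXXV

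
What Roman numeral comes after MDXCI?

MDXCI = 1591; next is 1592

MDXCII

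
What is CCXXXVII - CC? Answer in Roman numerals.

CCXXXVII = 237
CC = 200
237 - 200 = 37

XXXVII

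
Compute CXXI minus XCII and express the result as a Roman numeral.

CXXI = 121
XCII = 92
121 - 92 = 29

XXIX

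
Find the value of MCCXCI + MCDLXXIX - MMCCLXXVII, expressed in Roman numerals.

MCCXCI = 1291, MCDLXXIX = 1479, MMCCLXXVII = 2277
1291 + 1479 = 2770
2770 - 2277 = 493

CDXCIII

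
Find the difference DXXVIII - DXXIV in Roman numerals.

DXXVIII = 528
DXXIV = 524
528 - 524 = 4

IV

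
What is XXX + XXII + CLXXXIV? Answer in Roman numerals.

XXX = 30, XXII = 22, CLXXXIV = 184
30 + 22 = 52
52 + 184 = 236

CCXXXVI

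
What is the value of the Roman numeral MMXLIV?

MMXLIV: M=1000, M=1000, XL=40, IV=4
1000 + 1000 + 40 + 4 = 2044

2044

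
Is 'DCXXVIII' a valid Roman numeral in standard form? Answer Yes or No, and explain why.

'DCXXVIII': Check the rules: uses only the symbols I, V, X, L, C, D, M; no symbol is repeated more than three times in a row; V, L and D each appear at most once; no smaller symbol precedes a larger one (values never increase from left to right). Value: D (500) + C (100) + X (10) + X (10) + V (5) + I (1) + I (1) + I (1) = 628. So it is a valid standard Roman numeral.

Yes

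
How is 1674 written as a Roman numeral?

Convert 1674 to Roman numerals:
  1674 contains 1×1000 (M)
  674 contains 1×500 (D)
  174 contains 1×100 (C)
  74 contains 1×50 (L)
  24 contains 2×10 (XX)
  4 contains 1×4 (IV)

MDCLXXIV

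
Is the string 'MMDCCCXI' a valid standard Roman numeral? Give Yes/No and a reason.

'MMDCCCXI': Check the rules: uses only the symbols I, V, X, L, C, D, M; no symbol is repeated more than three times in a row; V, L and D each appear at most once; no smaller symbol precedes a larger one (values never increase from left to right). Value: M (1000) + M (1000) + D (500) + C (100) + C (100) + C (100) + X (10) + I (1) = 2811. So it is a valid standard Roman numeral.

Yes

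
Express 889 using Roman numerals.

Convert 889 to Roman numerals:
  889 contains 1×500 (D)
  389 contains 3×100 (CCC)
  89 contains 1×50 (L)
  39 contains 3×10 (XXX)
  9 contains 1×9 (IX)

DCCCLXXXIX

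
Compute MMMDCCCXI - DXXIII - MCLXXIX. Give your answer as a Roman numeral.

MMMDCCCXI = 3811, DXXIII = 523, MCLXXIX = 1179
3811 - 523 = 3288
3288 - 1179 = 2109

MMCIX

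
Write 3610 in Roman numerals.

Convert 3610 to Roman numerals:
  3610 contains 3×1000 (MMM)
  610 contains 1×500 (D)
  110 contains 1×100 (C)
  10 contains 1×10 (X)

MMMDCX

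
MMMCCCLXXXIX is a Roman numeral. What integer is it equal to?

MMMCCCLXXXIX: M=1000, M=1000, M=1000, C=100, C=100, C=100, L=50, X=10, X=10, X=10, IX=9
1000 + 1000 + 1000 + 100 + 100 + 100 + 50 + 10 + 10 + 10 + 9 = 3389

3389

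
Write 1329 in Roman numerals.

Convert 1329 to Roman numerals:
  1329 contains 1×1000 (M)
  329 contains 3×100 (CCC)
  29 contains 2×10 (XX)
  9 contains 1×9 (IX)

MCCCXXIX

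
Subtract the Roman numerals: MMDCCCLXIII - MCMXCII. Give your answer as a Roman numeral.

MMDCCCLXIII = 2863
MCMXCII = 1992
2863 - 1992 = 871

DCCCLXXI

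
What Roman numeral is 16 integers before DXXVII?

DXXVII = 527
527 - 16 = 511

DXI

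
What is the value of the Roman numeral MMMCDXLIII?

MMMCDXLIII: M=1000, M=1000, M=1000, CD=400, XL=40, I=1, I=1, I=1
1000 + 1000 + 1000 + 400 + 40 + 1 + 1 + 1 = 3443

3443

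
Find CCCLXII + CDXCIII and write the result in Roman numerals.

CCCLXII = 362
CDXCIII = 493
362 + 493 = 855

DCCCLV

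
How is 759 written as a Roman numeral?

Convert 759 to Roman numerals:
  759 contains 1×500 (D)
  259 contains 2×100 (CC)
  59 contains 1×50 (L)
  9 contains 1×9 (IX)

DCCLIX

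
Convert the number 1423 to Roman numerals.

Convert 1423 to Roman numerals:
  1423 contains 1×1000 (M)
  423 contains 1×400 (CD)
  23 contains 2×10 (XX)
  3 contains 3×1 (III)

MCDXXIII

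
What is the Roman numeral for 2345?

Convert 2345 to Roman numerals:
  2345 contains 2×1000 (MM)
  345 contains 3×100 (CCC)
  45 contains 1×40 (XL)
  5 contains 1×5 (V)

MMCCCXLV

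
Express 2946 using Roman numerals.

Convert 2946 to Roman numerals:
  2946 contains 2×1000 (MM)
  946 contains 1×900 (CM)
  46 contains 1×40 (XL)
  6 contains 1×5 (V)
  1 contains 1×1 (I)

MMCMXLVI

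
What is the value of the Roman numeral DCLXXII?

DCLXXII: D=500, C=100, L=50, X=10, X=10, I=1, I=1
500 + 100 + 50 + 10 + 10 + 1 + 1 = 672

672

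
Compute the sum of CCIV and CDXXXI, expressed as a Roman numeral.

CCIV = 204
CDXXXI = 431
204 + 431 = 635

DCXXXV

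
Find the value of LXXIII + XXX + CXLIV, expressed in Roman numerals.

LXXIII = 73, XXX = 30, CXLIV = 144
73 + 30 = 103
103 + 144 = 247

CCXLVII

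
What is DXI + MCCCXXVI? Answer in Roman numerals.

DXI = 511
MCCCXXVI = 1326
511 + 1326 = 1837

MDCCCXXXVII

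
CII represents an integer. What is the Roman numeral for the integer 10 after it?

CII = 102
102 + 10 = 112

CXII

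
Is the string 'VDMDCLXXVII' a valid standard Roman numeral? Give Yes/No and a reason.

'VDMDCLXXVII': V should not appear more than once

No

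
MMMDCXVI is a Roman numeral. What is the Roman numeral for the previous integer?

MMMDCXVI = 3616; previous is 3615

MMMDCXV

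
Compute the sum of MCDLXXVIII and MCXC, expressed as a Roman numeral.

MCDLXXVIII = 1478
MCXC = 1190
1478 + 1190 = 2668

MMDCLXVIII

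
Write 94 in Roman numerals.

Convert 94 to Roman numerals:
  94 contains 1×90 (XC)
  4 contains 1×4 (IV)

XCIV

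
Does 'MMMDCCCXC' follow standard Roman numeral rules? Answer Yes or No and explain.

'MMMDCCCXC': Check the rules: uses only the symbols I, V, X, L, C, D, M; no symbol is repeated more than three times in a row; V, L and D each appear at most once; the only place a smaller symbol precedes a larger one is the allowed subtractive pair XC, the symbol right after such a pair (if any) is smaller than the pair's first symbol, and otherwise the values never increase from left to right. Value: M (1000) + M (1000) + M (1000) + D (500) + C (100) + C (100) + C (100) + XC (90) = 3890. So it is a valid standard Roman numeral.

Yes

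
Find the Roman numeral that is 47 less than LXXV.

LXXV = 75
75 - 47 = 28

XXVIII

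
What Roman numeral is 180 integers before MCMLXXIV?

MCMLXXIV = 1974
1974 - 180 = 1794

MDCCXCIV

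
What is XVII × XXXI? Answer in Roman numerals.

XVII = 17
XXXI = 31
17 × 31 = 527

DXXVII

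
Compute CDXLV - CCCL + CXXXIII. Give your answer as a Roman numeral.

CDXLV = 445, CCCL = 350, CXXXIII = 133
445 - 350 = 95
95 + 133 = 228

CCXXVIII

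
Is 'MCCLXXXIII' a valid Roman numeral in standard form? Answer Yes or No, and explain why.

'MCCLXXXIII': Check the rules: uses only the symbols I, V, X, L, C, D, M; no symbol is repeated more than three times in a row; V, L and D each appear at most once; no smaller symbol precedes a larger one (values never increase from left to right). Value: M (1000) + C (100) + C (100) + L (50) + X (10) + X (10) + X (10) + I (1) + I (1) + I (1) = 1283. So it is a valid standard Roman numeral.

Yes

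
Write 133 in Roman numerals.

Convert 133 to Roman numerals:
  133 contains 1×100 (C)
  33 contains 3×10 (XXX)
  3 contains 3×1 (III)

CXXXIII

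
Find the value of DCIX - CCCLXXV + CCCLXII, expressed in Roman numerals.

DCIX = 609, CCCLXXV = 375, CCCLXII = 362
609 - 375 = 234
234 + 362 = 596

DXCVI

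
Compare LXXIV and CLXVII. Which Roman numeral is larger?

LXXIV = 74
CLXVII = 167
167 is larger

CLXVII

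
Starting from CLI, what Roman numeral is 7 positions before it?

CLI = 151
151 - 7 = 144

CXLIV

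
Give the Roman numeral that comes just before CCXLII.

CCXLII = 242; previous is 241

CCXLI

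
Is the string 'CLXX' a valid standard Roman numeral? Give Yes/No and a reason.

'CLXX': Check the rules: uses only the symbols I, V, X, L, C, D, M; no symbol is repeated more than three times in a row; V, L and D each appear at most once; no smaller symbol precedes a larger one (values never increase from left to right). Value: C (100) + L (50) + X (10) + X (10) = 170. So it is a valid standard Roman numeral.

Yes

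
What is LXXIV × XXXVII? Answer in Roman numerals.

LXXIV = 74
XXXVII = 37
74 × 37 = 2738

MMDCCXXXVIII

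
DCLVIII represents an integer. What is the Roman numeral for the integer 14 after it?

DCLVIII = 658
658 + 14 = 672

DCLXXII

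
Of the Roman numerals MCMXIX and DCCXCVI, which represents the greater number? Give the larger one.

MCMXIX = 1919
DCCXCVI = 796
1919 is larger

MCMXIX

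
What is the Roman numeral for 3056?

Convert 3056 to Roman numerals:
  3056 contains 3×1000 (MMM)
  56 contains 1×50 (L)
  6 contains 1×5 (V)
  1 contains 1×1 (I)

MMMLVI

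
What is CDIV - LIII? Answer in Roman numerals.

CDIV = 404
LIII = 53
404 - 53 = 351

CCCLI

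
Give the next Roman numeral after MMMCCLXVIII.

MMMCCLXVIII = 3268; next is 3269

MMMCCLXIX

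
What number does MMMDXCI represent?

MMMDXCI: M=1000, M=1000, M=1000, D=500, XC=90, I=1
1000 + 1000 + 1000 + 500 + 90 + 1 = 3591

3591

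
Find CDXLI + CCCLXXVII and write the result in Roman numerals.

CDXLI = 441
CCCLXXVII = 377
441 + 377 = 818

DCCCXVIII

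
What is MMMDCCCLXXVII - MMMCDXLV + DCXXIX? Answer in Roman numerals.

MMMDCCCLXXVII = 3877, MMMCDXLV = 3445, DCXXIX = 629
3877 - 3445 = 432
432 + 629 = 1061

MLXI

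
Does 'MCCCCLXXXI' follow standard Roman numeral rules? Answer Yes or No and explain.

'MCCCCLXXXI': More than 3 consecutive C's

No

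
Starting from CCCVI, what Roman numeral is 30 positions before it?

CCCVI = 306
306 - 30 = 276

CCLXXVI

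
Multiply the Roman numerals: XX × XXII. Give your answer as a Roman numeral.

XX = 20
XXII = 22
20 × 22 = 440

CDXL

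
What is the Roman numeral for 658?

Convert 658 to Roman numerals:
  658 contains 1×500 (D)
  158 contains 1×100 (C)
  58 contains 1×50 (L)
  8 contains 1×5 (V)
  3 contains 3×1 (III)

DCLVIII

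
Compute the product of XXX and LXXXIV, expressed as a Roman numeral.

XXX = 30
LXXXIV = 84
30 × 84 = 2520

MMDXX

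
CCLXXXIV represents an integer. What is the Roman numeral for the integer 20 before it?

CCLXXXIV = 284
284 - 20 = 264

CCLXIV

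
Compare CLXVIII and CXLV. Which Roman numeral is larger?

CLXVIII = 168
CXLV = 145
168 is larger

CLXVIII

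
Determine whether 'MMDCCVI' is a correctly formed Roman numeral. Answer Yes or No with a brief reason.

'MMDCCVI': Check the rules: uses only the symbols I, V, X, L, C, D, M; no symbol is repeated more than three times in a row; V, L and D each appear at most once; no smaller symbol precedes a larger one (values never increase from left to right). Value: M (1000) + M (1000) + D (500) + C (100) + C (100) + V (5) + I (1) = 2706. So it is a valid standard Roman numeral.

Yes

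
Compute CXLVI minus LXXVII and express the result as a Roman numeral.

CXLVI = 146
LXXVII = 77
146 - 77 = 69

LXIX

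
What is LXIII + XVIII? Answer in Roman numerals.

LXIII = 63
XVIII = 18
63 + 18 = 81

LXXXI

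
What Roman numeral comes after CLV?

CLV = 155, so the next integer is 155 + 1 = 156

CLVI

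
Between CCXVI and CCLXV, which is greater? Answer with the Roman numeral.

CCXVI = 216
CCLXV = 265
265 is larger

CCLXV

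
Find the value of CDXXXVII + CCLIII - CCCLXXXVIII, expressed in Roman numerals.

CDXXXVII = 437, CCLIII = 253, CCCLXXXVIII = 388
437 + 253 = 690
690 - 388 = 302

CCCII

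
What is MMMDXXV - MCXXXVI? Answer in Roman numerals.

MMMDXXV = 3525
MCXXXVI = 1136
3525 - 1136 = 2389

MMCCCLXXXIX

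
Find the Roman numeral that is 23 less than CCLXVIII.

CCLXVIII = 268
268 - 23 = 245

CCXLV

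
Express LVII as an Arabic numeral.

LVII: L=50, V=5, I=1, I=1
50 + 5 + 1 + 1 = 57

57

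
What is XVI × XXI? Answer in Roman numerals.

XVI = 16
XXI = 21
16 × 21 = 336

CCCXXXVI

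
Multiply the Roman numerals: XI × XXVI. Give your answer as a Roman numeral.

XI = 11
XXVI = 26
11 × 26 = 286

CCLXXXVI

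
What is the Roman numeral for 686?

Convert 686 to Roman numerals:
  686 contains 1×500 (D)
  186 contains 1×100 (C)
  86 contains 1×50 (L)
  36 contains 3×10 (XXX)
  6 contains 1×5 (V)
  1 contains 1×1 (I)

DCLXXXVI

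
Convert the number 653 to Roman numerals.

Convert 653 to Roman numerals:
  653 contains 1×500 (D)
  153 contains 1×100 (C)
  53 contains 1×50 (L)
  3 contains 3×1 (III)

DCLIII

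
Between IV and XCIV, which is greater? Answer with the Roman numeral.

IV = 4
XCIV = 94
94 is larger

XCIV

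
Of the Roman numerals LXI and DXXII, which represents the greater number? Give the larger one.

LXI = 61
DXXII = 522
522 is larger

DXXII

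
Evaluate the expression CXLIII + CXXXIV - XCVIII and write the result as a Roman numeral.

CXLIII = 143, CXXXIV = 134, XCVIII = 98
143 + 134 = 277
277 - 98 = 179

CLXXIX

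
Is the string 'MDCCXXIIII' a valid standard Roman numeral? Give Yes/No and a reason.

'MDCCXXIIII': More than 3 consecutive I's

No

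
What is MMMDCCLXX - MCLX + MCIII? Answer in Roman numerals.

MMMDCCLXX = 3770, MCLX = 1160, MCIII = 1103
3770 - 1160 = 2610
2610 + 1103 = 3713

MMMDCCXIII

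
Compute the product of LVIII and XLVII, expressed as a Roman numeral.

LVIII = 58
XLVII = 47
58 × 47 = 2726

MMDCCXXVI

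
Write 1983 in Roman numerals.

Convert 1983 to Roman numerals:
  1983 contains 1×1000 (M)
  983 contains 1×900 (CM)
  83 contains 1×50 (L)
  33 contains 3×10 (XXX)
  3 contains 3×1 (III)

MCMLXXXIII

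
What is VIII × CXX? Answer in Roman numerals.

VIII = 8
CXX = 120
8 × 120 = 960

CMLX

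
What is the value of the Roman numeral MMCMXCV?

MMCMXCV: M=1000, M=1000, CM=900, XC=90, V=5
1000 + 1000 + 900 + 90 + 5 = 2995

2995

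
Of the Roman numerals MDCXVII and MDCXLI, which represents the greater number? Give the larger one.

MDCXVII = 1617
MDCXLI = 1641
1641 is larger

MDCXLI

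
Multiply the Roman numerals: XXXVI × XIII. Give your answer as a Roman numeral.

XXXVI = 36
XIII = 13
36 × 13 = 468

CDLXVIII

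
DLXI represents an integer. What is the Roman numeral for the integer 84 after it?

DLXI = 561
561 + 84 = 645

DCXLV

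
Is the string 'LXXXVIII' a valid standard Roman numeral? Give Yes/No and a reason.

'LXXXVIII': Check the rules: uses only the symbols I, V, X, L, C, D, M; no symbol is repeated more than three times in a row; V, L and D each appear at most once; no smaller symbol precedes a larger one (values never increase from left to right). Value: L (50) + X (10) + X (10) + X (10) + V (5) + I (1) + I (1) + I (1) = 88. So it is a valid standard Roman numeral.

Yes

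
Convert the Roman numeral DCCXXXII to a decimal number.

DCCXXXII: D=500, C=100, C=100, X=10, X=10, X=10, I=1, I=1
500 + 100 + 100 + 10 + 10 + 10 + 1 + 1 = 732

732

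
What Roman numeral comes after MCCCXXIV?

MCCCXXIV = 1324, so the next integer is 1324 + 1 = 1325

MCCCXXV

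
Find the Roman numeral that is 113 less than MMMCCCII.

MMMCCCII = 3302
3302 - 113 = 3189

MMMCLXXXIX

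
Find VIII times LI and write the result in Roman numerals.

VIII = 8
LI = 51
8 × 51 = 408

CDVIII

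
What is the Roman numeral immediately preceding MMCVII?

MMCVII = 2107, so the previous integer is 2107 - 1 = 2106

MMCVI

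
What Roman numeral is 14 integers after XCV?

XCV = 95
95 + 14 = 109

CIX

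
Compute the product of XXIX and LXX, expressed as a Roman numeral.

XXIX = 29
LXX = 70
29 × 70 = 2030

MMXXX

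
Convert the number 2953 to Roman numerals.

Convert 2953 to Roman numerals:
  2953 contains 2×1000 (MM)
  953 contains 1×900 (CM)
  53 contains 1×50 (L)
  3 contains 3×1 (III)

MMCMLIII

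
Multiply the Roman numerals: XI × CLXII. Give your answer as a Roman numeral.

XI = 11
CLXII = 162
11 × 162 = 1782

MDCCLXXXII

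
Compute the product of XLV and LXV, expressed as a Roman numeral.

XLV = 45
LXV = 65
45 × 65 = 2925

MMCMXXV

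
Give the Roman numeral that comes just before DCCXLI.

DCCXLI = 741, so the previous integer is 741 - 1 = 740

DCCXL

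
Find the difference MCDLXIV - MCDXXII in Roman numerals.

MCDLXIV = 1464
MCDXXII = 1422
1464 - 1422 = 42

XLII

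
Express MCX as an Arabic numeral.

MCX: M=1000, C=100, X=10
1000 + 100 + 10 = 1110

1110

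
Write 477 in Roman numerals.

Convert 477 to Roman numerals:
  477 contains 1×400 (CD)
  77 contains 1×50 (L)
  27 contains 2×10 (XX)
  7 contains 1×5 (V)
  2 contains 2×1 (II)

CDLXXVII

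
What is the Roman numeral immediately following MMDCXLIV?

MMDCXLIV = 2644, so the next integer is 2644 + 1 = 2645

MMDCXLV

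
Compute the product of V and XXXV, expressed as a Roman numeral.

V = 5
XXXV = 35
5 × 35 = 175

CLXXV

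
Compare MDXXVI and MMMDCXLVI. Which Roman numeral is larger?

MDXXVI = 1526
MMMDCXLVI = 3646
3646 is larger

MMMDCXLVI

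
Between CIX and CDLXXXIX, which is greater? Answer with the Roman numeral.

CIX = 109
CDLXXXIX = 489
489 is larger

CDLXXXIX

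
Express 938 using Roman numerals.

Convert 938 to Roman numerals:
  938 contains 1×900 (CM)
  38 contains 3×10 (XXX)
  8 contains 1×5 (V)
  3 contains 3×1 (III)

CMXXXVIII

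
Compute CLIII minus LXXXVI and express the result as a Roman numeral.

CLIII = 153
LXXXVI = 86
153 - 86 = 67

LXVII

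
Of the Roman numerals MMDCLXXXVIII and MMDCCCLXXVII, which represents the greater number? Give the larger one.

MMDCLXXXVIII = 2688
MMDCCCLXXVII = 2877
2877 is larger

MMDCCCLXXVII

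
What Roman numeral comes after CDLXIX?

CDLXIX = 469; next is 470

CDLXX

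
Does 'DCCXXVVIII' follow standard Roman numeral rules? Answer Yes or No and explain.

'DCCXXVVIII': V should not appear more than once

No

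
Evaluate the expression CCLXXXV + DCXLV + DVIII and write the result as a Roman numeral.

CCLXXXV = 285, DCXLV = 645, DVIII = 508
285 + 645 = 930
930 + 508 = 1438

MCDXXXVIII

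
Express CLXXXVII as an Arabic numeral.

CLXXXVII: C=100, L=50, X=10, X=10, X=10, V=5, I=1, I=1
100 + 50 + 10 + 10 + 10 + 5 + 1 + 1 = 187

187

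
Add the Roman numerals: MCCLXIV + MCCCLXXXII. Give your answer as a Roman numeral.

MCCLXIV = 1264
MCCCLXXXII = 1382
1264 + 1382 = 2646

MMDCXLVI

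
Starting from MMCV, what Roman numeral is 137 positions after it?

MMCV = 2105
2105 + 137 = 2242

MMCCXLII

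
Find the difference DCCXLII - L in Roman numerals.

DCCXLII = 742
L = 50
742 - 50 = 692

DCXCII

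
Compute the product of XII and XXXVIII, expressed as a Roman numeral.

XII = 12
XXXVIII = 38
12 × 38 = 456

CDLVI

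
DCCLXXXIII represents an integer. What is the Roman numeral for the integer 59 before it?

DCCLXXXIII = 783
783 - 59 = 724

DCCXXIV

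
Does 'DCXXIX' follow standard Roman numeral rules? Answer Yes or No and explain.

'DCXXIX': Check the rules: uses only the symbols I, V, X, L, C, D, M; no symbol is repeated more than three times in a row; V, L and D each appear at most once; the only place a smaller symbol precedes a larger one is the allowed subtractive pair IX, the symbol right after such a pair (if any) is smaller than the pair's first symbol, and otherwise the values never increase from left to right. Value: D (500) + C (100) + X (10) + X (10) + IX (9) = 629. So it is a valid standard Roman numeral.

Yes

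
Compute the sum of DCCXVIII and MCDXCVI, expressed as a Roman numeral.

DCCXVIII = 718
MCDXCVI = 1496
718 + 1496 = 2214

MMCCXIV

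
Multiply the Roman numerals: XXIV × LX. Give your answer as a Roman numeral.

XXIV = 24
LX = 60
24 × 60 = 1440

MCDXL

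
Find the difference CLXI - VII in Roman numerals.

CLXI = 161
VII = 7
161 - 7 = 154

CLIV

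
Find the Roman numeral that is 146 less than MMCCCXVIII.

MMCCCXVIII = 2318
2318 - 146 = 2172

MMCLXXII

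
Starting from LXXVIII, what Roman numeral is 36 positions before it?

LXXVIII = 78
78 - 36 = 42

XLII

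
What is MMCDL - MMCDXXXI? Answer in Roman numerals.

MMCDL = 2450
MMCDXXXI = 2431
2450 - 2431 = 19

XIX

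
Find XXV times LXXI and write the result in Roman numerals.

XXV = 25
LXXI = 71
25 × 71 = 1775

MDCCLXXV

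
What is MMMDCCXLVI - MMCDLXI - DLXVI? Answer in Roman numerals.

MMMDCCXLVI = 3746, MMCDLXI = 2461, DLXVI = 566
3746 - 2461 = 1285
1285 - 566 = 719

DCCXIX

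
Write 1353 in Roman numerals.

Convert 1353 to Roman numerals:
  1353 contains 1×1000 (M)
  353 contains 3×100 (CCC)
  53 contains 1×50 (L)
  3 contains 3×1 (III)

MCCCLIII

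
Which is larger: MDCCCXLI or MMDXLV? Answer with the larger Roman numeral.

MDCCCXLI = 1841
MMDXLV = 2545
2545 is larger

MMDXLV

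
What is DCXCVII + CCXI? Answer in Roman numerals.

DCXCVII = 697
CCXI = 211
697 + 211 = 908

CMVIII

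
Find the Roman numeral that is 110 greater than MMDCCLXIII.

MMDCCLXIII = 2763
2763 + 110 = 2873

MMDCCCLXXIII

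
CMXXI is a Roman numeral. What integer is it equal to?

CMXXI: CM=900, X=10, X=10, I=1
900 + 10 + 10 + 1 = 921

921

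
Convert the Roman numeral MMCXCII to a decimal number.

MMCXCII: M=1000, M=1000, C=100, XC=90, I=1, I=1
1000 + 1000 + 100 + 90 + 1 + 1 = 2192

2192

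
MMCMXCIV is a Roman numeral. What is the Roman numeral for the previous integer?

MMCMXCIV = 2994, so the previous integer is 2994 - 1 = 2993

MMCMXCIII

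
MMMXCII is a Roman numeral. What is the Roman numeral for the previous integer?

MMMXCII = 3092; previous is 3091

MMMXCI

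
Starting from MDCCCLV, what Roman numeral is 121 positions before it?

MDCCCLV = 1855
1855 - 121 = 1734

MDCCXXXIV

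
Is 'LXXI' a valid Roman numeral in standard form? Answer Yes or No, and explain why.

'LXXI': Check the rules: uses only the symbols I, V, X, L, C, D, M; no symbol is repeated more than three times in a row; V, L and D each appear at most once; no smaller symbol precedes a larger one (values never increase from left to right). Value: L (50) + X (10) + X (10) + I (1) = 71. So it is a valid standard Roman numeral.

Yes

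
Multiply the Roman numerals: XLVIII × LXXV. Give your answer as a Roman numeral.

XLVIII = 48
LXXV = 75
48 × 75 = 3600

MMMDC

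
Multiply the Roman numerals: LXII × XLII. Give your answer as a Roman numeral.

LXII = 62
XLII = 42
62 × 42 = 2604

MMDCIV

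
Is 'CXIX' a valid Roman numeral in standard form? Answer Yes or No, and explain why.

'CXIX': Check the rules: uses only the symbols I, V, X, L, C, D, M; no symbol is repeated more than three times in a row; V, L and D each appear at most once; the only place a smaller symbol precedes a larger one is the allowed subtractive pair IX, the symbol right after such a pair (if any) is smaller than the pair's first symbol, and otherwise the values never increase from left to right. Value: C (100) + X (10) + IX (9) = 119. So it is a valid standard Roman numeral.

Yes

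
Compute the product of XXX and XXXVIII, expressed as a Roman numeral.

XXX = 30
XXXVIII = 38
30 × 38 = 1140

MCXL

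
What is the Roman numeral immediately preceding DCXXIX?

DCXXIX = 629, so the previous integer is 629 - 1 = 628

DCXXVIII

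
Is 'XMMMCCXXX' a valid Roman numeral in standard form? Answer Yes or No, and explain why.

'XMMMCCXXX': Invalid subtractive combination: XM

No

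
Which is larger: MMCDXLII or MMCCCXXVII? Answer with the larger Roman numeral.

MMCDXLII = 2442
MMCCCXXVII = 2327
2442 is larger

MMCDXLII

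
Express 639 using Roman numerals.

Convert 639 to Roman numerals:
  639 contains 1×500 (D)
  139 contains 1×100 (C)
  39 contains 3×10 (XXX)
  9 contains 1×9 (IX)

DCXXXIX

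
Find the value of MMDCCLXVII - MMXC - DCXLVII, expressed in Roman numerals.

MMDCCLXVII = 2767, MMXC = 2090, DCXLVII = 647
2767 - 2090 = 677
677 - 647 = 30

XXX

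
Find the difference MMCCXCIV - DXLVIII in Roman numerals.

MMCCXCIV = 2294
DXLVIII = 548
2294 - 548 = 1746

MDCCXLVI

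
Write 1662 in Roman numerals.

Convert 1662 to Roman numerals:
  1662 contains 1×1000 (M)
  662 contains 1×500 (D)
  162 contains 1×100 (C)
  62 contains 1×50 (L)
  12 contains 1×10 (X)
  2 contains 2×1 (II)

MDCLXII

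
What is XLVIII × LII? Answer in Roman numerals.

XLVIII = 48
LII = 52
48 × 52 = 2496

MMCDXCVI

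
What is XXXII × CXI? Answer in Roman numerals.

XXXII = 32
CXI = 111
32 × 111 = 3552

MMMDLII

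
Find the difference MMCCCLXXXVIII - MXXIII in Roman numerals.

MMCCCLXXXVIII = 2388
MXXIII = 1023
2388 - 1023 = 1365

MCCCLXV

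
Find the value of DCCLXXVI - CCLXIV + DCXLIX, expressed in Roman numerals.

DCCLXXVI = 776, CCLXIV = 264, DCXLIX = 649
776 - 264 = 512
512 + 649 = 1161

MCLXI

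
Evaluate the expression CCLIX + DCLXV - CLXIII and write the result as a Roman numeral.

CCLIX = 259, DCLXV = 665, CLXIII = 163
259 + 665 = 924
924 - 163 = 761

DCCLXI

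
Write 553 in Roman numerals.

Convert 553 to Roman numerals:
  553 contains 1×500 (D)
  53 contains 1×50 (L)
  3 contains 3×1 (III)

DLIII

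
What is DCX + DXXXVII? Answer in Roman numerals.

DCX = 610
DXXXVII = 537
610 + 537 = 1147

MCXLVII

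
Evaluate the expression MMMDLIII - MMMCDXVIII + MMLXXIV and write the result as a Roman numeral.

MMMDLIII = 3553, MMMCDXVIII = 3418, MMLXXIV = 2074
3553 - 3418 = 135
135 + 2074 = 2209

MMCCIX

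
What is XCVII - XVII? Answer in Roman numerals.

XCVII = 97
XVII = 17
97 - 17 = 80

LXXX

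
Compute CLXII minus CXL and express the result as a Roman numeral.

CLXII = 162
CXL = 140
162 - 140 = 22

XXII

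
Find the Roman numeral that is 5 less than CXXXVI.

CXXXVI = 136
136 - 5 = 131

CXXXI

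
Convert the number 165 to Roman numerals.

Convert 165 to Roman numerals:
  165 contains 1×100 (C)
  65 contains 1×50 (L)
  15 contains 1×10 (X)
  5 contains 1×5 (V)

CLXV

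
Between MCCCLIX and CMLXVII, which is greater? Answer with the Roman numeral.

MCCCLIX = 1359
CMLXVII = 967
1359 is larger

MCCCLIX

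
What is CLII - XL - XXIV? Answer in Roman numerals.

CLII = 152, XL = 40, XXIV = 24
152 - 40 = 112
112 - 24 = 88

LXXXVIII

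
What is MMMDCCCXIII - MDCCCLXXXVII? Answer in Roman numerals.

MMMDCCCXIII = 3813
MDCCCLXXXVII = 1887
3813 - 1887 = 1926

MCMXXVI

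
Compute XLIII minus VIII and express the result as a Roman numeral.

XLIII = 43
VIII = 8
43 - 8 = 35

XXXV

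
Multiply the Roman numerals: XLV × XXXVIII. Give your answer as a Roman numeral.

XLV = 45
XXXVIII = 38
45 × 38 = 1710

MDCCX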